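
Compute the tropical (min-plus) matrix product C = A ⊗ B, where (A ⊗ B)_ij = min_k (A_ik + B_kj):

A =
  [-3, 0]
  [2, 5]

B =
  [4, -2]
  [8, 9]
A ⊗ B =
  [1, -5]
  [6, 0]

Apply the min-plus product entry-by-entry:
  C[0][0] = min over k of (A[0][0] + B[0][0] = -3 + 4 = 1, A[0][1] + B[1][0] = 0 + 8 = 8) = 1 (attained at k = 0)
  C[0][1] = min over k of (A[0][0] + B[0][1] = -3 + -2 = -5, A[0][1] + B[1][1] = 0 + 9 = 9) = -5 (attained at k = 0)
  C[1][0] = min over k of (A[1][0] + B[0][0] = 2 + 4 = 6, A[1][1] + B[1][0] = 5 + 8 = 13) = 6 (attained at k = 0)
  C[1][1] = min over k of (A[1][0] + B[0][1] = 2 + -2 = 0, A[1][1] + B[1][1] = 5 + 9 = 14) = 0 (attained at k = 0)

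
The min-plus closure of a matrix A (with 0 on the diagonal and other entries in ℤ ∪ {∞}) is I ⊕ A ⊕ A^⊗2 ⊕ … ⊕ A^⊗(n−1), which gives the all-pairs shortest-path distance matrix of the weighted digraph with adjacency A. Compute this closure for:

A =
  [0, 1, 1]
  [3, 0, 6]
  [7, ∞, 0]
Closure =
  [0, 1, 1]
  [3, 0, 4]
  [7, 8, 0]

This is the Floyd-Warshall all-pairs shortest-path computation. For each intermediate vertex k = 0, 1, …, 2, update dist[i][j] ← min(dist[i][j], dist[i][k] + dist[k][j]). The final matrix gives, for each (i, j), the minimum total weight of any directed path from i to j (possibly empty when i = j).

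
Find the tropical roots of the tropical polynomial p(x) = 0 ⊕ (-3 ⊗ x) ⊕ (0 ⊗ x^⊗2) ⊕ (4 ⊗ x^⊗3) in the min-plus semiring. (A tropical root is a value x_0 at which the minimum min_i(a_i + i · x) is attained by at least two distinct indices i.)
Roots: {-4, -3, 3}

Each tropical root is a break point of the lower envelope of the lines y = a_i + i · x (there are 4 lines, with slopes 0, 1, ..., 3). Only the lines that attain the minimum somewhere contribute to roots; other lines are dominated. Here the surviving (envelope) indices are i = 3, i = 2, i = 1, i = 0.
Intersections between consecutive envelope lines give the roots: for adjacent envelope indices i < j the intersection is x = (a_i − a_j) / (j − i). Reading off the sorted break points: {-4, -3, 3}.
Verification: at each break x_0, at least two indices attain the minimum of min_i(a_i + i · x_0).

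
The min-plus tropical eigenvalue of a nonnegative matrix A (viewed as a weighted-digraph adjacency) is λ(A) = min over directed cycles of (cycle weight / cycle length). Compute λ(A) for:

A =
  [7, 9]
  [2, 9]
λ(A) = 11/2

Enumerate directed cycles and compute their means (weight / length). Sample:
  cycle 0 → 0: weight = 7, length = 1, mean = 7/1 ≈ 7.000
  cycle 1 → 1: weight = 9, length = 1, mean = 9/1 ≈ 9.000
  cycle 0 → 1 → 0: weight = 11, length = 2, mean = 11/2 ≈ 5.500
  cycle 1 → 0 → 1: weight = 11, length = 2, mean = 11/2 ≈ 5.500
Minimum mean = 5.500, attained e.g. along the cycle 0 → 1 → 0 with weight 11 and length 2. So λ(A) = 11/2 = 11/2.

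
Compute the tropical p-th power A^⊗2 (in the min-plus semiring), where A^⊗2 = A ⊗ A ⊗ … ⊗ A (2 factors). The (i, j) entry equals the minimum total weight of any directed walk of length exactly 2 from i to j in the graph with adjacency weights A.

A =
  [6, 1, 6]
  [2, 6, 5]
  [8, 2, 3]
A^⊗2 =
  [3, 7, 6]
  [8, 3, 8]
  [4, 5, 6]

Each entry (A^⊗2)_ij equals the minimum over all length-2 walks i = v_0 → v_1 → … → v_2 = j of Σ_t A[v_t][v_{t+1}]. For example, for (i, j) = (0, 2) we minimise over 3 possible intermediate vertex sequences; the minimum is 6, attained along the walk 0 → 1 → 2.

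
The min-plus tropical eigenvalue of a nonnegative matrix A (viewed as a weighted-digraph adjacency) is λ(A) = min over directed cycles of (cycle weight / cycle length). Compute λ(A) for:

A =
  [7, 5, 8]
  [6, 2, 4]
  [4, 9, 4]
λ(A) = 2

Enumerate directed cycles and compute their means (weight / length). Sample:
  cycle 0 → 0: weight = 7, length = 1, mean = 7/1 ≈ 7.000
  cycle 1 → 1: weight = 2, length = 1, mean = 2/1 ≈ 2.000
  cycle 2 → 2: weight = 4, length = 1, mean = 4/1 ≈ 4.000
  cycle 0 → 1 → 0: weight = 11, length = 2, mean = 11/2 ≈ 5.500
  cycle 0 → 2 → 0: weight = 12, length = 2, mean = 12/2 ≈ 6.000
  cycle 1 → 0 → 1: weight = 11, length = 2, mean = 11/2 ≈ 5.500
Minimum mean = 2.000, attained e.g. along the cycle 1 → 1 with weight 2 and length 1. So λ(A) = 2/1 = 2.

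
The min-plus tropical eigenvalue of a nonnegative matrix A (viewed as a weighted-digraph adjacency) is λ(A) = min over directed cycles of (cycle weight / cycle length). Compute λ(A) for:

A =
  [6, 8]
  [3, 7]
λ(A) = 11/2

Enumerate directed cycles and compute their means (weight / length). Sample:
  cycle 0 → 0: weight = 6, length = 1, mean = 6/1 ≈ 6.000
  cycle 1 → 1: weight = 7, length = 1, mean = 7/1 ≈ 7.000
  cycle 0 → 1 → 0: weight = 11, length = 2, mean = 11/2 ≈ 5.500
  cycle 1 → 0 → 1: weight = 11, length = 2, mean = 11/2 ≈ 5.500
Minimum mean = 5.500, attained e.g. along the cycle 0 → 1 → 0 with weight 11 and length 2. So λ(A) = 11/2 = 11/2.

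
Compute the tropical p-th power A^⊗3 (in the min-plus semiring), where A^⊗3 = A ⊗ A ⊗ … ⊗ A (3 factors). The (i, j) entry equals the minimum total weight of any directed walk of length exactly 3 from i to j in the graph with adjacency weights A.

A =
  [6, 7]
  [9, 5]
A^⊗3 =
  [18, 17]
  [19, 15]

Each entry (A^⊗3)_ij equals the minimum over all length-3 walks i = v_0 → v_1 → … → v_3 = j of Σ_t A[v_t][v_{t+1}]. For example, for (i, j) = (0, 1) we minimise over 4 possible intermediate vertex sequences; the minimum is 17, attained along the walk 0 → 1 → 1 → 1.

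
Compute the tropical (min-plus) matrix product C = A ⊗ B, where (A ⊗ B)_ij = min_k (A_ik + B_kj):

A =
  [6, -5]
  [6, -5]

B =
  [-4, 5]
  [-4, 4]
A ⊗ B =
  [-9, -1]
  [-9, -1]

Apply the min-plus product entry-by-entry:
  C[0][0] = min over k of (A[0][0] + B[0][0] = 6 + -4 = 2, A[0][1] + B[1][0] = -5 + -4 = -9) = -9 (attained at k = 1)
  C[0][1] = min over k of (A[0][0] + B[0][1] = 6 + 5 = 11, A[0][1] + B[1][1] = -5 + 4 = -1) = -1 (attained at k = 1)
  C[1][0] = min over k of (A[1][0] + B[0][0] = 6 + -4 = 2, A[1][1] + B[1][0] = -5 + -4 = -9) = -9 (attained at k = 1)
  C[1][1] = min over k of (A[1][0] + B[0][1] = 6 + 5 = 11, A[1][1] + B[1][1] = -5 + 4 = -1) = -1 (attained at k = 1)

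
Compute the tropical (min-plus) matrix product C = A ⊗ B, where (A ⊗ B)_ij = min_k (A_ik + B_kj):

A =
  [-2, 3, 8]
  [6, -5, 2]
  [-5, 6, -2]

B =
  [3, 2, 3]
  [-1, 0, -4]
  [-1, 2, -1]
A ⊗ B =
  [1, 0, -1]
  [-6, -5, -9]
  [-3, -3, -3]

Apply the min-plus product entry-by-entry:
  C[0][0] = min over k of (A[0][0] + B[0][0] = -2 + 3 = 1, A[0][1] + B[1][0] = 3 + -1 = 2, A[0][2] + B[2][0] = 8 + -1 = 7) = 1 (attained at k = 0)
  C[0][1] = min over k of (A[0][0] + B[0][1] = -2 + 2 = 0, A[0][1] + B[1][1] = 3 + 0 = 3, A[0][2] + B[2][1] = 8 + 2 = 10) = 0 (attained at k = 0)
  C[0][2] = min over k of (A[0][0] + B[0][2] = -2 + 3 = 1, A[0][1] + B[1][2] = 3 + -4 = -1, A[0][2] + B[2][2] = 8 + -1 = 7) = -1 (attained at k = 1)
  C[1][0] = min over k of (A[1][0] + B[0][0] = 6 + 3 = 9, A[1][1] + B[1][0] = -5 + -1 = -6, A[1][2] + B[2][0] = 2 + -1 = 1) = -6 (attained at k = 1)
  C[1][1] = min over k of (A[1][0] + B[0][1] = 6 + 2 = 8, A[1][1] + B[1][1] = -5 + 0 = -5, A[1][2] + B[2][1] = 2 + 2 = 4) = -5 (attained at k = 1)
  C[1][2] = min over k of (A[1][0] + B[0][2] = 6 + 3 = 9, A[1][1] + B[1][2] = -5 + -4 = -9, A[1][2] + B[2][2] = 2 + -1 = 1) = -9 (attained at k = 1)
  C[2][0] = min over k of (A[2][0] + B[0][0] = -5 + 3 = -2, A[2][1] + B[1][0] = 6 + -1 = 5, A[2][2] + B[2][0] = -2 + -1 = -3) = -3 (attained at k = 2)
  C[2][1] = min over k of (A[2][0] + B[0][1] = -5 + 2 = -3, A[2][1] + B[1][1] = 6 + 0 = 6, A[2][2] + B[2][1] = -2 + 2 = 0) = -3 (attained at k = 0)
  C[2][2] = min over k of (A[2][0] + B[0][2] = -5 + 3 = -2, A[2][1] + B[1][2] = 6 + -4 = 2, A[2][2] + B[2][2] = -2 + -1 = -3) = -3 (attained at k = 2)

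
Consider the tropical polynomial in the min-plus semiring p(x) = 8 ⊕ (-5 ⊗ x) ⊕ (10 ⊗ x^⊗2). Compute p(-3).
p(-3) = -8

A tropical monomial a ⊗ x^⊗i evaluates to a + i · x. Evaluating each term at x = -3:
  Term 0 contributes 8 + 0 · -3 = 8
  Term 1 contributes -5 + 1 · -3 = -8
  Term 2 contributes 10 + 2 · -3 = 4
p(-3) = ⊕ of these = min[8, -8, 4] = -8.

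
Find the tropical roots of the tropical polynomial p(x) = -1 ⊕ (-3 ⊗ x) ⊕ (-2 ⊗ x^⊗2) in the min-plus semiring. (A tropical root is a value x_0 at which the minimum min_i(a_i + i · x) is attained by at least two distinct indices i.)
Roots: {-1, 2}

Each tropical root is a break point of the lower envelope of the lines y = a_i + i · x (there are 3 lines, with slopes 0, 1, ..., 2). Only the lines that attain the minimum somewhere contribute to roots; other lines are dominated. Here the surviving (envelope) indices are i = 2, i = 1, i = 0.
Intersections between consecutive envelope lines give the roots: for adjacent envelope indices i < j the intersection is x = (a_i − a_j) / (j − i). Reading off the sorted break points: {-1, 2}.
Verification: at each break x_0, at least two indices attain the minimum of min_i(a_i + i · x_0).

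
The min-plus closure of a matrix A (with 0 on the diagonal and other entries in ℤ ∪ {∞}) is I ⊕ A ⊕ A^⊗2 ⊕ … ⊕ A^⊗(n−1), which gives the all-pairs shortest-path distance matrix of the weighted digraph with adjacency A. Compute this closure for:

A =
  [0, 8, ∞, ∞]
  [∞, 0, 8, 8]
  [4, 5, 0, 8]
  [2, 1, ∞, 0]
Closure =
  [0, 8, 16, 16]
  [10, 0, 8, 8]
  [4, 5, 0, 8]
  [2, 1, 9, 0]

This is the Floyd-Warshall all-pairs shortest-path computation. For each intermediate vertex k = 0, 1, …, 3, update dist[i][j] ← min(dist[i][j], dist[i][k] + dist[k][j]). The final matrix gives, for each (i, j), the minimum total weight of any directed path from i to j (possibly empty when i = j).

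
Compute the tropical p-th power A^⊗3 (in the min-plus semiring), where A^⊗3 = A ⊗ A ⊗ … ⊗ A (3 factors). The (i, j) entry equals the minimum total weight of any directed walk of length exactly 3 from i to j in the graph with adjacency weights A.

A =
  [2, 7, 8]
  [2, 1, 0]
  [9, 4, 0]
A^⊗3 =
  [6, 9, 7]
  [4, 3, 0]
  [6, 4, 0]

Each entry (A^⊗3)_ij equals the minimum over all length-3 walks i = v_0 → v_1 → … → v_3 = j of Σ_t A[v_t][v_{t+1}]. For example, for (i, j) = (0, 2) we minimise over 9 possible intermediate vertex sequences; the minimum is 7, attained along the walk 0 → 1 → 2 → 2.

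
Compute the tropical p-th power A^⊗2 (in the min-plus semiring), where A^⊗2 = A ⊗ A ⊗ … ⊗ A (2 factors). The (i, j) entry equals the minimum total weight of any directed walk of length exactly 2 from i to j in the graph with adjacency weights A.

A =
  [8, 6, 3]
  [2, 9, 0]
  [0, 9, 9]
A^⊗2 =
  [3, 12, 6]
  [0, 8, 5]
  [8, 6, 3]

Each entry (A^⊗2)_ij equals the minimum over all length-2 walks i = v_0 → v_1 → … → v_2 = j of Σ_t A[v_t][v_{t+1}]. For example, for (i, j) = (0, 2) we minimise over 3 possible intermediate vertex sequences; the minimum is 6, attained along the walk 0 → 1 → 2.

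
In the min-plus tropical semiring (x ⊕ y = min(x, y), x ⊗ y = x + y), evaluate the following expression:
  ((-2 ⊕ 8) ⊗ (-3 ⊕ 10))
((-2 ⊕ 8) ⊗ (-3 ⊕ 10)) = -5

Expand innermost to outermost. Recall ⊕ takes the minimum of its arguments and ⊗ takes their sum. Working out the expression ((-2 ⊕ 8) ⊗ (-3 ⊕ 10)) gives -5.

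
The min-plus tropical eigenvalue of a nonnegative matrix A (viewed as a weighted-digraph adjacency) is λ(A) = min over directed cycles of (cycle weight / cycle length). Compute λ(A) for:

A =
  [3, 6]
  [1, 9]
λ(A) = 3

Enumerate directed cycles and compute their means (weight / length). Sample:
  cycle 0 → 0: weight = 3, length = 1, mean = 3/1 ≈ 3.000
  cycle 1 → 1: weight = 9, length = 1, mean = 9/1 ≈ 9.000
  cycle 0 → 1 → 0: weight = 7, length = 2, mean = 7/2 ≈ 3.500
  cycle 1 → 0 → 1: weight = 7, length = 2, mean = 7/2 ≈ 3.500
Minimum mean = 3.000, attained e.g. along the cycle 0 → 0 with weight 3 and length 1. So λ(A) = 3/1 = 3.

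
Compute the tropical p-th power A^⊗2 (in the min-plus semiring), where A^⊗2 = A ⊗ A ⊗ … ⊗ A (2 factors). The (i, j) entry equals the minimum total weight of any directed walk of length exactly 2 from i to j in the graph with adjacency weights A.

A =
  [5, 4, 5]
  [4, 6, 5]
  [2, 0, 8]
A^⊗2 =
  [7, 5, 9]
  [7, 5, 9]
  [4, 6, 5]

Each entry (A^⊗2)_ij equals the minimum over all length-2 walks i = v_0 → v_1 → … → v_2 = j of Σ_t A[v_t][v_{t+1}]. For example, for (i, j) = (0, 2) we minimise over 3 possible intermediate vertex sequences; the minimum is 9, attained along the walk 0 → 1 → 2.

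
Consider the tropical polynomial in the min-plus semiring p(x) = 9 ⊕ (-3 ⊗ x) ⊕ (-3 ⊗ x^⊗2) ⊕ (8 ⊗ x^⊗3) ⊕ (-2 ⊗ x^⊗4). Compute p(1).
p(1) = -2

A tropical monomial a ⊗ x^⊗i evaluates to a + i · x. Evaluating each term at x = 1:
  Term 0 contributes 9 + 0 · 1 = 9
  Term 1 contributes -3 + 1 · 1 = -2
  Term 2 contributes -3 + 2 · 1 = -1
  Term 3 contributes 8 + 3 · 1 = 11
  Term 4 contributes -2 + 4 · 1 = 2
p(1) = ⊕ of these = min[9, -2, -1, 11, 2] = -2.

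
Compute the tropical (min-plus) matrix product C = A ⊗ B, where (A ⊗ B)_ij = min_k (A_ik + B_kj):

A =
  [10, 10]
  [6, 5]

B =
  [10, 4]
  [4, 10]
A ⊗ B =
  [14, 14]
  [9, 10]

Apply the min-plus product entry-by-entry:
  C[0][0] = min over k of (A[0][0] + B[0][0] = 10 + 10 = 20, A[0][1] + B[1][0] = 10 + 4 = 14) = 14 (attained at k = 1)
  C[0][1] = min over k of (A[0][0] + B[0][1] = 10 + 4 = 14, A[0][1] + B[1][1] = 10 + 10 = 20) = 14 (attained at k = 0)
  C[1][0] = min over k of (A[1][0] + B[0][0] = 6 + 10 = 16, A[1][1] + B[1][0] = 5 + 4 = 9) = 9 (attained at k = 1)
  C[1][1] = min over k of (A[1][0] + B[0][1] = 6 + 4 = 10, A[1][1] + B[1][1] = 5 + 10 = 15) = 10 (attained at k = 0)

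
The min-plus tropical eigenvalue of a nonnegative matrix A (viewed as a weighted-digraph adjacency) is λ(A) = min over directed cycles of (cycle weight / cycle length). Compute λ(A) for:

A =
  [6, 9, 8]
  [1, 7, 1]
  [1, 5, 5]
λ(A) = 3

Enumerate directed cycles and compute their means (weight / length). Sample:
  cycle 0 → 0: weight = 6, length = 1, mean = 6/1 ≈ 6.000
  cycle 1 → 1: weight = 7, length = 1, mean = 7/1 ≈ 7.000
  cycle 2 → 2: weight = 5, length = 1, mean = 5/1 ≈ 5.000
  cycle 0 → 1 → 0: weight = 10, length = 2, mean = 10/2 ≈ 5.000
  cycle 0 → 2 → 0: weight = 9, length = 2, mean = 9/2 ≈ 4.500
  cycle 1 → 0 → 1: weight = 10, length = 2, mean = 10/2 ≈ 5.000
Minimum mean = 3.000, attained e.g. along the cycle 1 → 2 → 1 with weight 6 and length 2. So λ(A) = 6/2 = 3.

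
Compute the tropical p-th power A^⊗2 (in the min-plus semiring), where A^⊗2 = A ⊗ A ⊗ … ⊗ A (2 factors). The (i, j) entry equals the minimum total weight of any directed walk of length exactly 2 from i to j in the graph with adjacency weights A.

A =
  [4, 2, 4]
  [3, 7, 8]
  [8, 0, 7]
A^⊗2 =
  [5, 4, 8]
  [7, 5, 7]
  [3, 7, 8]

Each entry (A^⊗2)_ij equals the minimum over all length-2 walks i = v_0 → v_1 → … → v_2 = j of Σ_t A[v_t][v_{t+1}]. For example, for (i, j) = (0, 2) we minimise over 3 possible intermediate vertex sequences; the minimum is 8, attained along the walk 0 → 0 → 2.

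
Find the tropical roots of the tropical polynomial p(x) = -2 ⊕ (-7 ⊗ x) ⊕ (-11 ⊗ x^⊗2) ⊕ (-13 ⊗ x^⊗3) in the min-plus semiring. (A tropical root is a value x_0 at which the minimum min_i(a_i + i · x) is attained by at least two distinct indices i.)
Roots: {2, 4, 5}

Each tropical root is a break point of the lower envelope of the lines y = a_i + i · x (there are 4 lines, with slopes 0, 1, ..., 3). Only the lines that attain the minimum somewhere contribute to roots; other lines are dominated. Here the surviving (envelope) indices are i = 3, i = 2, i = 1, i = 0.
Intersections between consecutive envelope lines give the roots: for adjacent envelope indices i < j the intersection is x = (a_i − a_j) / (j − i). Reading off the sorted break points: {2, 4, 5}.
Verification: at each break x_0, at least two indices attain the minimum of min_i(a_i + i · x_0).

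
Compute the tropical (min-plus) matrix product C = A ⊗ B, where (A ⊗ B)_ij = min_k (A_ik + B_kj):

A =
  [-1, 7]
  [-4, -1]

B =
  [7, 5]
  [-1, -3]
A ⊗ B =
  [6, 4]
  [-2, -4]

Apply the min-plus product entry-by-entry:
  C[0][0] = min over k of (A[0][0] + B[0][0] = -1 + 7 = 6, A[0][1] + B[1][0] = 7 + -1 = 6) = 6 (attained at k = 0)
  C[0][1] = min over k of (A[0][0] + B[0][1] = -1 + 5 = 4, A[0][1] + B[1][1] = 7 + -3 = 4) = 4 (attained at k = 0)
  C[1][0] = min over k of (A[1][0] + B[0][0] = -4 + 7 = 3, A[1][1] + B[1][0] = -1 + -1 = -2) = -2 (attained at k = 1)
  C[1][1] = min over k of (A[1][0] + B[0][1] = -4 + 5 = 1, A[1][1] + B[1][1] = -1 + -3 = -4) = -4 (attained at k = 1)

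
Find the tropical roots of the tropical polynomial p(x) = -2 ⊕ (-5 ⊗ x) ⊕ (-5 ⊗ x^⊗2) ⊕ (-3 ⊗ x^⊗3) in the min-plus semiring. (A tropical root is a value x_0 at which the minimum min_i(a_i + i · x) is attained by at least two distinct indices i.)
Roots: {-2, 0, 3}

Each tropical root is a break point of the lower envelope of the lines y = a_i + i · x (there are 4 lines, with slopes 0, 1, ..., 3). Only the lines that attain the minimum somewhere contribute to roots; other lines are dominated. Here the surviving (envelope) indices are i = 3, i = 2, i = 1, i = 0.
Intersections between consecutive envelope lines give the roots: for adjacent envelope indices i < j the intersection is x = (a_i − a_j) / (j − i). Reading off the sorted break points: {-2, 0, 3}.
Verification: at each break x_0, at least two indices attain the minimum of min_i(a_i + i · x_0).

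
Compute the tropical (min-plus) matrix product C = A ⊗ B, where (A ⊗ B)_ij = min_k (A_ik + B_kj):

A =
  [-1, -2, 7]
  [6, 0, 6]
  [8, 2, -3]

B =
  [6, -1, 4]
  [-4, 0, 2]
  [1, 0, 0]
A ⊗ B =
  [-6, -2, 0]
  [-4, 0, 2]
  [-2, -3, -3]

Apply the min-plus product entry-by-entry:
  C[0][0] = min over k of (A[0][0] + B[0][0] = -1 + 6 = 5, A[0][1] + B[1][0] = -2 + -4 = -6, A[0][2] + B[2][0] = 7 + 1 = 8) = -6 (attained at k = 1)
  C[0][1] = min over k of (A[0][0] + B[0][1] = -1 + -1 = -2, A[0][1] + B[1][1] = -2 + 0 = -2, A[0][2] + B[2][1] = 7 + 0 = 7) = -2 (attained at k = 0)
  C[0][2] = min over k of (A[0][0] + B[0][2] = -1 + 4 = 3, A[0][1] + B[1][2] = -2 + 2 = 0, A[0][2] + B[2][2] = 7 + 0 = 7) = 0 (attained at k = 1)
  C[1][0] = min over k of (A[1][0] + B[0][0] = 6 + 6 = 12, A[1][1] + B[1][0] = 0 + -4 = -4, A[1][2] + B[2][0] = 6 + 1 = 7) = -4 (attained at k = 1)
  C[1][1] = min over k of (A[1][0] + B[0][1] = 6 + -1 = 5, A[1][1] + B[1][1] = 0 + 0 = 0, A[1][2] + B[2][1] = 6 + 0 = 6) = 0 (attained at k = 1)
  C[1][2] = min over k of (A[1][0] + B[0][2] = 6 + 4 = 10, A[1][1] + B[1][2] = 0 + 2 = 2, A[1][2] + B[2][2] = 6 + 0 = 6) = 2 (attained at k = 1)
  C[2][0] = min over k of (A[2][0] + B[0][0] = 8 + 6 = 14, A[2][1] + B[1][0] = 2 + -4 = -2, A[2][2] + B[2][0] = -3 + 1 = -2) = -2 (attained at k = 1)
  C[2][1] = min over k of (A[2][0] + B[0][1] = 8 + -1 = 7, A[2][1] + B[1][1] = 2 + 0 = 2, A[2][2] + B[2][1] = -3 + 0 = -3) = -3 (attained at k = 2)
  C[2][2] = min over k of (A[2][0] + B[0][2] = 8 + 4 = 12, A[2][1] + B[1][2] = 2 + 2 = 4, A[2][2] + B[2][2] = -3 + 0 = -3) = -3 (attained at k = 2)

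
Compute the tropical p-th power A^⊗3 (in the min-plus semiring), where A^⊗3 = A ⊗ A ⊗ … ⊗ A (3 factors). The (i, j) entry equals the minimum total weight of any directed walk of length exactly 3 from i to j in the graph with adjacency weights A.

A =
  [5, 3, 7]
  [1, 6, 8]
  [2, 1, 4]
A^⊗3 =
  [9, 7, 11]
  [5, 9, 12]
  [6, 5, 9]

Each entry (A^⊗3)_ij equals the minimum over all length-3 walks i = v_0 → v_1 → … → v_3 = j of Σ_t A[v_t][v_{t+1}]. For example, for (i, j) = (0, 2) we minimise over 9 possible intermediate vertex sequences; the minimum is 11, attained along the walk 0 → 1 → 0 → 2.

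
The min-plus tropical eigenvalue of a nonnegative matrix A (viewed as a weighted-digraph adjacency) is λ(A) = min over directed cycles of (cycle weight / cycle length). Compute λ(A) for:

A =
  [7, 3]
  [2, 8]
λ(A) = 5/2

Enumerate directed cycles and compute their means (weight / length). Sample:
  cycle 0 → 0: weight = 7, length = 1, mean = 7/1 ≈ 7.000
  cycle 1 → 1: weight = 8, length = 1, mean = 8/1 ≈ 8.000
  cycle 0 → 1 → 0: weight = 5, length = 2, mean = 5/2 ≈ 2.500
  cycle 1 → 0 → 1: weight = 5, length = 2, mean = 5/2 ≈ 2.500
Minimum mean = 2.500, attained e.g. along the cycle 0 → 1 → 0 with weight 5 and length 2. So λ(A) = 5/2 = 5/2.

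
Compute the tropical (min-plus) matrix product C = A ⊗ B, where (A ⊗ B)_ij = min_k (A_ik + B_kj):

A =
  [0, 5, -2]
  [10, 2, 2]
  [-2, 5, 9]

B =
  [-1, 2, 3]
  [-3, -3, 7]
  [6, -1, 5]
A ⊗ B =
  [-1, -3, 3]
  [-1, -1, 7]
  [-3, 0, 1]

Apply the min-plus product entry-by-entry:
  C[0][0] = min over k of (A[0][0] + B[0][0] = 0 + -1 = -1, A[0][1] + B[1][0] = 5 + -3 = 2, A[0][2] + B[2][0] = -2 + 6 = 4) = -1 (attained at k = 0)
  C[0][1] = min over k of (A[0][0] + B[0][1] = 0 + 2 = 2, A[0][1] + B[1][1] = 5 + -3 = 2, A[0][2] + B[2][1] = -2 + -1 = -3) = -3 (attained at k = 2)
  C[0][2] = min over k of (A[0][0] + B[0][2] = 0 + 3 = 3, A[0][1] + B[1][2] = 5 + 7 = 12, A[0][2] + B[2][2] = -2 + 5 = 3) = 3 (attained at k = 0)
  C[1][0] = min over k of (A[1][0] + B[0][0] = 10 + -1 = 9, A[1][1] + B[1][0] = 2 + -3 = -1, A[1][2] + B[2][0] = 2 + 6 = 8) = -1 (attained at k = 1)
  C[1][1] = min over k of (A[1][0] + B[0][1] = 10 + 2 = 12, A[1][1] + B[1][1] = 2 + -3 = -1, A[1][2] + B[2][1] = 2 + -1 = 1) = -1 (attained at k = 1)
  C[1][2] = min over k of (A[1][0] + B[0][2] = 10 + 3 = 13, A[1][1] + B[1][2] = 2 + 7 = 9, A[1][2] + B[2][2] = 2 + 5 = 7) = 7 (attained at k = 2)
  C[2][0] = min over k of (A[2][0] + B[0][0] = -2 + -1 = -3, A[2][1] + B[1][0] = 5 + -3 = 2, A[2][2] + B[2][0] = 9 + 6 = 15) = -3 (attained at k = 0)
  C[2][1] = min over k of (A[2][0] + B[0][1] = -2 + 2 = 0, A[2][1] + B[1][1] = 5 + -3 = 2, A[2][2] + B[2][1] = 9 + -1 = 8) = 0 (attained at k = 0)
  C[2][2] = min over k of (A[2][0] + B[0][2] = -2 + 3 = 1, A[2][1] + B[1][2] = 5 + 7 = 12, A[2][2] + B[2][2] = 9 + 5 = 14) = 1 (attained at k = 0)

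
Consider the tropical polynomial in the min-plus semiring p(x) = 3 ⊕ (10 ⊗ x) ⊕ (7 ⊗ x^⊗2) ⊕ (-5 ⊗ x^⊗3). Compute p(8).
p(8) = 3

A tropical monomial a ⊗ x^⊗i evaluates to a + i · x. Evaluating each term at x = 8:
  Term 0 contributes 3 + 0 · 8 = 3
  Term 1 contributes 10 + 1 · 8 = 18
  Term 2 contributes 7 + 2 · 8 = 23
  Term 3 contributes -5 + 3 · 8 = 19
p(8) = ⊕ of these = min[3, 18, 23, 19] = 3.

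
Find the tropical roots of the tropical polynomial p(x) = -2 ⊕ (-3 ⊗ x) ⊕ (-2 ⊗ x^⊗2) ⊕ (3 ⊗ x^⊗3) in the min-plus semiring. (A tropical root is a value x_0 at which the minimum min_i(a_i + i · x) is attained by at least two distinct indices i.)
Roots: {-5, -1, 1}

Each tropical root is a break point of the lower envelope of the lines y = a_i + i · x (there are 4 lines, with slopes 0, 1, ..., 3). Only the lines that attain the minimum somewhere contribute to roots; other lines are dominated. Here the surviving (envelope) indices are i = 3, i = 2, i = 1, i = 0.
Intersections between consecutive envelope lines give the roots: for adjacent envelope indices i < j the intersection is x = (a_i − a_j) / (j − i). Reading off the sorted break points: {-5, -1, 1}.
Verification: at each break x_0, at least two indices attain the minimum of min_i(a_i + i · x_0).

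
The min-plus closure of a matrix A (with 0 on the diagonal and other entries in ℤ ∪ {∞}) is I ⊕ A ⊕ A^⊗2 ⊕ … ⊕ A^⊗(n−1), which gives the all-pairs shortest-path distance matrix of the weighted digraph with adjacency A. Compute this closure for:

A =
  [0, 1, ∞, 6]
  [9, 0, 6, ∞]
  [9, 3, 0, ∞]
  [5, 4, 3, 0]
Closure =
  [0, 1, 7, 6]
  [9, 0, 6, 15]
  [9, 3, 0, 15]
  [5, 4, 3, 0]

This is the Floyd-Warshall all-pairs shortest-path computation. For each intermediate vertex k = 0, 1, …, 3, update dist[i][j] ← min(dist[i][j], dist[i][k] + dist[k][j]). The final matrix gives, for each (i, j), the minimum total weight of any directed path from i to j (possibly empty when i = j).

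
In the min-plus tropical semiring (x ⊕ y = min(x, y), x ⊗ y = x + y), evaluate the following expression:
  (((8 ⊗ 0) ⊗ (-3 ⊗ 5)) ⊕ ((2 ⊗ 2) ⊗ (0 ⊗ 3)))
(((8 ⊗ 0) ⊗ (-3 ⊗ 5)) ⊕ ((2 ⊗ 2) ⊗ (0 ⊗ 3))) = 7

Expand innermost to outermost. Recall ⊕ takes the minimum of its arguments and ⊗ takes their sum. Working out the expression (((8 ⊗ 0) ⊗ (-3 ⊗ 5)) ⊕ ((2 ⊗ 2) ⊗ (0 ⊗ 3))) gives 7.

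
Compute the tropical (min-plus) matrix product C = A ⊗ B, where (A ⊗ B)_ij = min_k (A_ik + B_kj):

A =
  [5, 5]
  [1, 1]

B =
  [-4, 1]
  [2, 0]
A ⊗ B =
  [1, 5]
  [-3, 1]

Apply the min-plus product entry-by-entry:
  C[0][0] = min over k of (A[0][0] + B[0][0] = 5 + -4 = 1, A[0][1] + B[1][0] = 5 + 2 = 7) = 1 (attained at k = 0)
  C[0][1] = min over k of (A[0][0] + B[0][1] = 5 + 1 = 6, A[0][1] + B[1][1] = 5 + 0 = 5) = 5 (attained at k = 1)
  C[1][0] = min over k of (A[1][0] + B[0][0] = 1 + -4 = -3, A[1][1] + B[1][0] = 1 + 2 = 3) = -3 (attained at k = 0)
  C[1][1] = min over k of (A[1][0] + B[0][1] = 1 + 1 = 2, A[1][1] + B[1][1] = 1 + 0 = 1) = 1 (attained at k = 1)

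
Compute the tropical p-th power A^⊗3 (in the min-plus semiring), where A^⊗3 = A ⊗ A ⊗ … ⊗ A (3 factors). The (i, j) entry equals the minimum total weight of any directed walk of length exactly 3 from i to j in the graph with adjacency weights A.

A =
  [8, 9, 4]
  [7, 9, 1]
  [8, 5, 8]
A^⊗3 =
  [16, 15, 10]
  [13, 14, 7]
  [14, 11, 14]

Each entry (A^⊗3)_ij equals the minimum over all length-3 walks i = v_0 → v_1 → … → v_3 = j of Σ_t A[v_t][v_{t+1}]. For example, for (i, j) = (0, 2) we minimise over 9 possible intermediate vertex sequences; the minimum is 10, attained along the walk 0 → 2 → 1 → 2.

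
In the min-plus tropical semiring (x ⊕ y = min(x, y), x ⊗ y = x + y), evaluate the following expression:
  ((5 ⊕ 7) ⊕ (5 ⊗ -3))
((5 ⊕ 7) ⊕ (5 ⊗ -3)) = 2

Expand innermost to outermost. Recall ⊕ takes the minimum of its arguments and ⊗ takes their sum. Working out the expression ((5 ⊕ 7) ⊕ (5 ⊗ -3)) gives 2.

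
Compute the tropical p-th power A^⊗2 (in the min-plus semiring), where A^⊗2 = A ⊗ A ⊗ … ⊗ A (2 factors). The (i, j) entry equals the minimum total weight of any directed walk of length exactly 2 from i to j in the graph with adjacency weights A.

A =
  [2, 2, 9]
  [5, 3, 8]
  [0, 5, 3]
A^⊗2 =
  [4, 4, 10]
  [7, 6, 11]
  [2, 2, 6]

Each entry (A^⊗2)_ij equals the minimum over all length-2 walks i = v_0 → v_1 → … → v_2 = j of Σ_t A[v_t][v_{t+1}]. For example, for (i, j) = (0, 2) we minimise over 3 possible intermediate vertex sequences; the minimum is 10, attained along the walk 0 → 1 → 2.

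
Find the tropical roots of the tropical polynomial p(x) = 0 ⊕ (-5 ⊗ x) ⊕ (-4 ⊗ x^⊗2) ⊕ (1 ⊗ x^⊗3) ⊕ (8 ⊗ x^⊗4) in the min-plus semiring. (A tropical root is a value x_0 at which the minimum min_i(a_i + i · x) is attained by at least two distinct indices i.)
Roots: {-7, -5, -1, 5}

Each tropical root is a break point of the lower envelope of the lines y = a_i + i · x (there are 5 lines, with slopes 0, 1, ..., 4). Only the lines that attain the minimum somewhere contribute to roots; other lines are dominated. Here the surviving (envelope) indices are i = 4, i = 3, i = 2, i = 1, i = 0.
Intersections between consecutive envelope lines give the roots: for adjacent envelope indices i < j the intersection is x = (a_i − a_j) / (j − i). Reading off the sorted break points: {-7, -5, -1, 5}.
Verification: at each break x_0, at least two indices attain the minimum of min_i(a_i + i · x_0).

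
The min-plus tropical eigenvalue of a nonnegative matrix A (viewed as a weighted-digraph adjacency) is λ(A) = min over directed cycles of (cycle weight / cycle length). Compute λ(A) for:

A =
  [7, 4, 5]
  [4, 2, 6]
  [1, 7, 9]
λ(A) = 2

Enumerate directed cycles and compute their means (weight / length). Sample:
  cycle 0 → 0: weight = 7, length = 1, mean = 7/1 ≈ 7.000
  cycle 1 → 1: weight = 2, length = 1, mean = 2/1 ≈ 2.000
  cycle 2 → 2: weight = 9, length = 1, mean = 9/1 ≈ 9.000
  cycle 0 → 1 → 0: weight = 8, length = 2, mean = 8/2 ≈ 4.000
  cycle 0 → 2 → 0: weight = 6, length = 2, mean = 6/2 ≈ 3.000
  cycle 1 → 0 → 1: weight = 8, length = 2, mean = 8/2 ≈ 4.000
Minimum mean = 2.000, attained e.g. along the cycle 1 → 1 with weight 2 and length 1. So λ(A) = 2/1 = 2.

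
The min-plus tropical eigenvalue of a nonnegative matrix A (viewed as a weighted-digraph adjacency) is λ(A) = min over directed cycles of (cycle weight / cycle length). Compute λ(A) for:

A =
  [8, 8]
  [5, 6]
λ(A) = 6

Enumerate directed cycles and compute their means (weight / length). Sample:
  cycle 0 → 0: weight = 8, length = 1, mean = 8/1 ≈ 8.000
  cycle 1 → 1: weight = 6, length = 1, mean = 6/1 ≈ 6.000
  cycle 0 → 1 → 0: weight = 13, length = 2, mean = 13/2 ≈ 6.500
  cycle 1 → 0 → 1: weight = 13, length = 2, mean = 13/2 ≈ 6.500
Minimum mean = 6.000, attained e.g. along the cycle 1 → 1 with weight 6 and length 1. So λ(A) = 6/1 = 6.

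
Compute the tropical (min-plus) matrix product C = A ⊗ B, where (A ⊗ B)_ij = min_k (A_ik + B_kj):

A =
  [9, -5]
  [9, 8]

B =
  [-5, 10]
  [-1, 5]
A ⊗ B =
  [-6, 0]
  [4, 13]

Apply the min-plus product entry-by-entry:
  C[0][0] = min over k of (A[0][0] + B[0][0] = 9 + -5 = 4, A[0][1] + B[1][0] = -5 + -1 = -6) = -6 (attained at k = 1)
  C[0][1] = min over k of (A[0][0] + B[0][1] = 9 + 10 = 19, A[0][1] + B[1][1] = -5 + 5 = 0) = 0 (attained at k = 1)
  C[1][0] = min over k of (A[1][0] + B[0][0] = 9 + -5 = 4, A[1][1] + B[1][0] = 8 + -1 = 7) = 4 (attained at k = 0)
  C[1][1] = min over k of (A[1][0] + B[0][1] = 9 + 10 = 19, A[1][1] + B[1][1] = 8 + 5 = 13) = 13 (attained at k = 1)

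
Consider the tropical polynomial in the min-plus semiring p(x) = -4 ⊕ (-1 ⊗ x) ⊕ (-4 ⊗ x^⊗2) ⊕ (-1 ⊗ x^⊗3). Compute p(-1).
p(-1) = -6

A tropical monomial a ⊗ x^⊗i evaluates to a + i · x. Evaluating each term at x = -1:
  Term 0 contributes -4 + 0 · -1 = -4
  Term 1 contributes -1 + 1 · -1 = -2
  Term 2 contributes -4 + 2 · -1 = -6
  Term 3 contributes -1 + 3 · -1 = -4
p(-1) = ⊕ of these = min[-4, -2, -6, -4] = -6.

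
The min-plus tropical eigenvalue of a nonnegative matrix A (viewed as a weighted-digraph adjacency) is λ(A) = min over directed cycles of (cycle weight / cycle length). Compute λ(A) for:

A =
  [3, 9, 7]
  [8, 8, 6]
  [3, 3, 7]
λ(A) = 3

Enumerate directed cycles and compute their means (weight / length). Sample:
  cycle 0 → 0: weight = 3, length = 1, mean = 3/1 ≈ 3.000
  cycle 1 → 1: weight = 8, length = 1, mean = 8/1 ≈ 8.000
  cycle 2 → 2: weight = 7, length = 1, mean = 7/1 ≈ 7.000
  cycle 0 → 1 → 0: weight = 17, length = 2, mean = 17/2 ≈ 8.500
  cycle 0 → 2 → 0: weight = 10, length = 2, mean = 10/2 ≈ 5.000
  cycle 1 → 0 → 1: weight = 17, length = 2, mean = 17/2 ≈ 8.500
Minimum mean = 3.000, attained e.g. along the cycle 0 → 0 with weight 3 and length 1. So λ(A) = 3/1 = 3.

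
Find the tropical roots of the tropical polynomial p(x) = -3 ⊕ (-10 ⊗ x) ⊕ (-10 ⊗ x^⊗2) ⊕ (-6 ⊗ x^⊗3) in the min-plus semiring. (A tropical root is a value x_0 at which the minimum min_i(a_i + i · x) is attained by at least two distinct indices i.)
Roots: {-4, 0, 7}

Each tropical root is a break point of the lower envelope of the lines y = a_i + i · x (there are 4 lines, with slopes 0, 1, ..., 3). Only the lines that attain the minimum somewhere contribute to roots; other lines are dominated. Here the surviving (envelope) indices are i = 3, i = 2, i = 1, i = 0.
Intersections between consecutive envelope lines give the roots: for adjacent envelope indices i < j the intersection is x = (a_i − a_j) / (j − i). Reading off the sorted break points: {-4, 0, 7}.
Verification: at each break x_0, at least two indices attain the minimum of min_i(a_i + i · x_0).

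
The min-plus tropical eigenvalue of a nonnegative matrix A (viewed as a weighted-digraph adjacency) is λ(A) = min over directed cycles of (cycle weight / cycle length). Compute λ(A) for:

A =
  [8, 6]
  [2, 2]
λ(A) = 2

Enumerate directed cycles and compute their means (weight / length). Sample:
  cycle 0 → 0: weight = 8, length = 1, mean = 8/1 ≈ 8.000
  cycle 1 → 1: weight = 2, length = 1, mean = 2/1 ≈ 2.000
  cycle 0 → 1 → 0: weight = 8, length = 2, mean = 8/2 ≈ 4.000
  cycle 1 → 0 → 1: weight = 8, length = 2, mean = 8/2 ≈ 4.000
Minimum mean = 2.000, attained e.g. along the cycle 1 → 1 with weight 2 and length 1. So λ(A) = 2/1 = 2.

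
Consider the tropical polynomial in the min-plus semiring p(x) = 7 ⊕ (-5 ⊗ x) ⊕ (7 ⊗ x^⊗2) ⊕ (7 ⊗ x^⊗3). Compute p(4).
p(4) = -1

A tropical monomial a ⊗ x^⊗i evaluates to a + i · x. Evaluating each term at x = 4:
  Term 0 contributes 7 + 0 · 4 = 7
  Term 1 contributes -5 + 1 · 4 = -1
  Term 2 contributes 7 + 2 · 4 = 15
  Term 3 contributes 7 + 3 · 4 = 19
p(4) = ⊕ of these = min[7, -1, 15, 19] = -1.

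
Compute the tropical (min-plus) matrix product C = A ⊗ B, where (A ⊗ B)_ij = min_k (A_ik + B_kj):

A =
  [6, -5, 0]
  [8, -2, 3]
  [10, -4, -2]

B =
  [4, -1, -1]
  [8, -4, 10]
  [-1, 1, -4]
A ⊗ B =
  [-1, -9, -4]
  [2, -6, -1]
  [-3, -8, -6]

Apply the min-plus product entry-by-entry:
  C[0][0] = min over k of (A[0][0] + B[0][0] = 6 + 4 = 10, A[0][1] + B[1][0] = -5 + 8 = 3, A[0][2] + B[2][0] = 0 + -1 = -1) = -1 (attained at k = 2)
  C[0][1] = min over k of (A[0][0] + B[0][1] = 6 + -1 = 5, A[0][1] + B[1][1] = -5 + -4 = -9, A[0][2] + B[2][1] = 0 + 1 = 1) = -9 (attained at k = 1)
  C[0][2] = min over k of (A[0][0] + B[0][2] = 6 + -1 = 5, A[0][1] + B[1][2] = -5 + 10 = 5, A[0][2] + B[2][2] = 0 + -4 = -4) = -4 (attained at k = 2)
  C[1][0] = min over k of (A[1][0] + B[0][0] = 8 + 4 = 12, A[1][1] + B[1][0] = -2 + 8 = 6, A[1][2] + B[2][0] = 3 + -1 = 2) = 2 (attained at k = 2)
  C[1][1] = min over k of (A[1][0] + B[0][1] = 8 + -1 = 7, A[1][1] + B[1][1] = -2 + -4 = -6, A[1][2] + B[2][1] = 3 + 1 = 4) = -6 (attained at k = 1)
  C[1][2] = min over k of (A[1][0] + B[0][2] = 8 + -1 = 7, A[1][1] + B[1][2] = -2 + 10 = 8, A[1][2] + B[2][2] = 3 + -4 = -1) = -1 (attained at k = 2)
  C[2][0] = min over k of (A[2][0] + B[0][0] = 10 + 4 = 14, A[2][1] + B[1][0] = -4 + 8 = 4, A[2][2] + B[2][0] = -2 + -1 = -3) = -3 (attained at k = 2)
  C[2][1] = min over k of (A[2][0] + B[0][1] = 10 + -1 = 9, A[2][1] + B[1][1] = -4 + -4 = -8, A[2][2] + B[2][1] = -2 + 1 = -1) = -8 (attained at k = 1)
  C[2][2] = min over k of (A[2][0] + B[0][2] = 10 + -1 = 9, A[2][1] + B[1][2] = -4 + 10 = 6, A[2][2] + B[2][2] = -2 + -4 = -6) = -6 (attained at k = 2)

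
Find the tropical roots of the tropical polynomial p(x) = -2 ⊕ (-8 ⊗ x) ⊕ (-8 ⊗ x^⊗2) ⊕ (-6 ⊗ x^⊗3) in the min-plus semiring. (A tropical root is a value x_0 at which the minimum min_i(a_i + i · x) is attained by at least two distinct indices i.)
Roots: {-2, 0, 6}

Each tropical root is a break point of the lower envelope of the lines y = a_i + i · x (there are 4 lines, with slopes 0, 1, ..., 3). Only the lines that attain the minimum somewhere contribute to roots; other lines are dominated. Here the surviving (envelope) indices are i = 3, i = 2, i = 1, i = 0.
Intersections between consecutive envelope lines give the roots: for adjacent envelope indices i < j the intersection is x = (a_i − a_j) / (j − i). Reading off the sorted break points: {-2, 0, 6}.
Verification: at each break x_0, at least two indices attain the minimum of min_i(a_i + i · x_0).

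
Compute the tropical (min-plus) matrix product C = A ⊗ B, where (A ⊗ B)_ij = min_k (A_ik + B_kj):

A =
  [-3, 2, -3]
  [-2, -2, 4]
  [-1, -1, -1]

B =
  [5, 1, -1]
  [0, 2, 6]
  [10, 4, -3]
A ⊗ B =
  [2, -2, -6]
  [-2, -1, -3]
  [-1, 0, -4]

Apply the min-plus product entry-by-entry:
  C[0][0] = min over k of (A[0][0] + B[0][0] = -3 + 5 = 2, A[0][1] + B[1][0] = 2 + 0 = 2, A[0][2] + B[2][0] = -3 + 10 = 7) = 2 (attained at k = 0)
  C[0][1] = min over k of (A[0][0] + B[0][1] = -3 + 1 = -2, A[0][1] + B[1][1] = 2 + 2 = 4, A[0][2] + B[2][1] = -3 + 4 = 1) = -2 (attained at k = 0)
  C[0][2] = min over k of (A[0][0] + B[0][2] = -3 + -1 = -4, A[0][1] + B[1][2] = 2 + 6 = 8, A[0][2] + B[2][2] = -3 + -3 = -6) = -6 (attained at k = 2)
  C[1][0] = min over k of (A[1][0] + B[0][0] = -2 + 5 = 3, A[1][1] + B[1][0] = -2 + 0 = -2, A[1][2] + B[2][0] = 4 + 10 = 14) = -2 (attained at k = 1)
  C[1][1] = min over k of (A[1][0] + B[0][1] = -2 + 1 = -1, A[1][1] + B[1][1] = -2 + 2 = 0, A[1][2] + B[2][1] = 4 + 4 = 8) = -1 (attained at k = 0)
  C[1][2] = min over k of (A[1][0] + B[0][2] = -2 + -1 = -3, A[1][1] + B[1][2] = -2 + 6 = 4, A[1][2] + B[2][2] = 4 + -3 = 1) = -3 (attained at k = 0)
  C[2][0] = min over k of (A[2][0] + B[0][0] = -1 + 5 = 4, A[2][1] + B[1][0] = -1 + 0 = -1, A[2][2] + B[2][0] = -1 + 10 = 9) = -1 (attained at k = 1)
  C[2][1] = min over k of (A[2][0] + B[0][1] = -1 + 1 = 0, A[2][1] + B[1][1] = -1 + 2 = 1, A[2][2] + B[2][1] = -1 + 4 = 3) = 0 (attained at k = 0)
  C[2][2] = min over k of (A[2][0] + B[0][2] = -1 + -1 = -2, A[2][1] + B[1][2] = -1 + 6 = 5, A[2][2] + B[2][2] = -1 + -3 = -4) = -4 (attained at k = 2)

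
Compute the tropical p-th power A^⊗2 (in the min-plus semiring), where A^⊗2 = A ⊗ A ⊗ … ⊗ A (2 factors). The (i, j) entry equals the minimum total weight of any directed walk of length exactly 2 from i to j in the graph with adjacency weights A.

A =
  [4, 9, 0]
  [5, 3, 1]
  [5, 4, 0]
A^⊗2 =
  [5, 4, 0]
  [6, 5, 1]
  [5, 4, 0]

Each entry (A^⊗2)_ij equals the minimum over all length-2 walks i = v_0 → v_1 → … → v_2 = j of Σ_t A[v_t][v_{t+1}]. For example, for (i, j) = (0, 2) we minimise over 3 possible intermediate vertex sequences; the minimum is 0, attained along the walk 0 → 2 → 2.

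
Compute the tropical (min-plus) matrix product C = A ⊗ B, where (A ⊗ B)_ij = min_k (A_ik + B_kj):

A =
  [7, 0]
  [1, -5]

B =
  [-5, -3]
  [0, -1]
A ⊗ B =
  [0, -1]
  [-5, -6]

Apply the min-plus product entry-by-entry:
  C[0][0] = min over k of (A[0][0] + B[0][0] = 7 + -5 = 2, A[0][1] + B[1][0] = 0 + 0 = 0) = 0 (attained at k = 1)
  C[0][1] = min over k of (A[0][0] + B[0][1] = 7 + -3 = 4, A[0][1] + B[1][1] = 0 + -1 = -1) = -1 (attained at k = 1)
  C[1][0] = min over k of (A[1][0] + B[0][0] = 1 + -5 = -4, A[1][1] + B[1][0] = -5 + 0 = -5) = -5 (attained at k = 1)
  C[1][1] = min over k of (A[1][0] + B[0][1] = 1 + -3 = -2, A[1][1] + B[1][1] = -5 + -1 = -6) = -6 (attained at k = 1)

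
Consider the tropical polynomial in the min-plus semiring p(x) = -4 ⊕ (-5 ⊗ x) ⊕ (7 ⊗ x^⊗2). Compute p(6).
p(6) = -4

A tropical monomial a ⊗ x^⊗i evaluates to a + i · x. Evaluating each term at x = 6:
  Term 0 contributes -4 + 0 · 6 = -4
  Term 1 contributes -5 + 1 · 6 = 1
  Term 2 contributes 7 + 2 · 6 = 19
p(6) = ⊕ of these = min[-4, 1, 19] = -4.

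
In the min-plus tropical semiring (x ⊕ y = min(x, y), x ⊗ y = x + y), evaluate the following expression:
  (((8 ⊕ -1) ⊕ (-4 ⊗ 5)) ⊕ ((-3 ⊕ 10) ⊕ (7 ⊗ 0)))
(((8 ⊕ -1) ⊕ (-4 ⊗ 5)) ⊕ ((-3 ⊕ 10) ⊕ (7 ⊗ 0))) = -3

Expand innermost to outermost. Recall ⊕ takes the minimum of its arguments and ⊗ takes their sum. Working out the expression (((8 ⊕ -1) ⊕ (-4 ⊗ 5)) ⊕ ((-3 ⊕ 10) ⊕ (7 ⊗ 0))) gives -3.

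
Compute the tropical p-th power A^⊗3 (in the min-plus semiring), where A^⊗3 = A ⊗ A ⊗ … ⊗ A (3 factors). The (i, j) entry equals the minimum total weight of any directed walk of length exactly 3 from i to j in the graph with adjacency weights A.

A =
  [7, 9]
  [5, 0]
A^⊗3 =
  [14, 9]
  [5, 0]

Each entry (A^⊗3)_ij equals the minimum over all length-3 walks i = v_0 → v_1 → … → v_3 = j of Σ_t A[v_t][v_{t+1}]. For example, for (i, j) = (0, 1) we minimise over 4 possible intermediate vertex sequences; the minimum is 9, attained along the walk 0 → 1 → 1 → 1.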